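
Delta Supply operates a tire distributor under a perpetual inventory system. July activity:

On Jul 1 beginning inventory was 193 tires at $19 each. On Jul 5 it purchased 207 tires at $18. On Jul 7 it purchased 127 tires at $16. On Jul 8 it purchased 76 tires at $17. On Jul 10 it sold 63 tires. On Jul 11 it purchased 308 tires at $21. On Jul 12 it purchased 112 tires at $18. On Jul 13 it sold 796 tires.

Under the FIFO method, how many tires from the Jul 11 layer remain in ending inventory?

Jul 10, 63 sold [FIFO — oldest first]: 63 @ $19 = $1,197
Jul 13, 796 sold [FIFO — oldest first]: 130 @ $19 + 207 @ $18 + 127 @ $16 + 76 @ $17 + 256 @ $21 = $14,896
Total COGS = $1,197 + $14,896 = $16,093
Ending inventory: 52 @ $21 + 112 @ $18 = $3,108

52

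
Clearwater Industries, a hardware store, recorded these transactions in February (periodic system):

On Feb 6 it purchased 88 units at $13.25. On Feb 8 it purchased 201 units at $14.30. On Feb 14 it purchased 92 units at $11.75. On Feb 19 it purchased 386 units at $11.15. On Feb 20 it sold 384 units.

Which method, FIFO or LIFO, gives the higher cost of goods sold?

FIFO COGS: 88 @ $13.25 + 201 @ $14.30 + 92 @ $11.75 + 3 @ $11.15 = $5,154.75
LIFO COGS: 384 @ $11.15 = $4,281.60

FIFO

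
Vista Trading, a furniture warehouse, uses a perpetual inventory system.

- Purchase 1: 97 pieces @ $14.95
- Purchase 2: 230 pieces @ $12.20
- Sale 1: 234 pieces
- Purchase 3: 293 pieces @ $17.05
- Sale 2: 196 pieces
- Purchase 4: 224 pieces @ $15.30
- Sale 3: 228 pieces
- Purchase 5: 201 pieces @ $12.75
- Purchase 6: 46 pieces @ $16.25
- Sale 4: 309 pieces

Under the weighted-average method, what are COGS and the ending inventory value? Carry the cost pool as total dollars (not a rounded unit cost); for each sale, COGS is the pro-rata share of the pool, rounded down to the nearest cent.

COGS = $14,207.29; ending inventory = $1,781.96

After Purchase 1: 97 on hand, pool $1,450.15 (≈ $14.9500 each)
After Purchase 2: 327 on hand, pool $4,256.15 (≈ $13.0157 each)
Sale 1, sell 234: 234/327 × $4,256.15 → $3,045.68
After Purchase 3: 386 on hand, pool $6,206.12 (≈ $16.0780 each)
Sale 2, sell 196: 196/386 × $6,206.12 → $3,151.29
After Purchase 4: 414 on hand, pool $6,482.03 (≈ $15.6571 each)
Sale 3, sell 228: 228/414 × $6,482.03 → $3,569.81
After Purchase 5: 387 on hand, pool $5,474.97 (≈ $14.1472 each)
After Purchase 6: 433 on hand, pool $6,222.47 (≈ $14.3706 each)
Sale 4, sell 309: 309/433 × $6,222.47 → $4,440.51
Total COGS = $3,045.68 + $3,151.29 + $3,569.81 + $4,440.51 = $14,207.29
Ending inventory (cost pool remaining) = $1,781.96
Check: goods available $15,989.25 = COGS $14,207.29 + ending $1,781.96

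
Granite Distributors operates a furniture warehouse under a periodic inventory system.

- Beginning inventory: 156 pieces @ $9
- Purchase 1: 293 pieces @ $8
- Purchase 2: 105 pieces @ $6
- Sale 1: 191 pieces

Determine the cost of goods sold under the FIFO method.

COGS = $1,684

Sale 1 (191) [FIFO — oldest first]: 156 @ $9 + 35 @ $8 = $1,684
Ending inventory: 258 @ $8 + 105 @ $6 = $2,694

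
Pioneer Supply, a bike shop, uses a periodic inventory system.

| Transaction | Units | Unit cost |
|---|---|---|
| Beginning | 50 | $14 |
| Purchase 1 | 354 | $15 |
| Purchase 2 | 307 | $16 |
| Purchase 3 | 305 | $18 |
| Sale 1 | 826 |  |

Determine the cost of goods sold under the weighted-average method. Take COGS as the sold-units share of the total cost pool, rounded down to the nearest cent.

Sale 1, sell 826: 826/1016 × $16,412.00 → $13,342.82
Ending inventory (cost pool remaining) = $3,069.18
Check: goods available $16,412.00 = COGS $13,342.82 + ending $3,069.18

COGS = $13,342.82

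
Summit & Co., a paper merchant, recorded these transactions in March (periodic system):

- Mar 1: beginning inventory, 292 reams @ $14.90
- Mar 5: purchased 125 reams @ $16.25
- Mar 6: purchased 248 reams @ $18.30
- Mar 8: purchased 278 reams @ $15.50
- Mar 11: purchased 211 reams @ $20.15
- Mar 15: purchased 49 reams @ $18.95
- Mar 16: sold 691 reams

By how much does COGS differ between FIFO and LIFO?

FIFO COGS: 292 @ $14.90 + 125 @ $16.25 + 248 @ $18.30 + 26 @ $15.50 = $11,323.45
LIFO COGS: 49 @ $18.95 + 211 @ $20.15 + 278 @ $15.50 + 153 @ $18.30 = $12,289.10
Difference = |$11,323.45 − $12,289.10| = $965.65

$965.65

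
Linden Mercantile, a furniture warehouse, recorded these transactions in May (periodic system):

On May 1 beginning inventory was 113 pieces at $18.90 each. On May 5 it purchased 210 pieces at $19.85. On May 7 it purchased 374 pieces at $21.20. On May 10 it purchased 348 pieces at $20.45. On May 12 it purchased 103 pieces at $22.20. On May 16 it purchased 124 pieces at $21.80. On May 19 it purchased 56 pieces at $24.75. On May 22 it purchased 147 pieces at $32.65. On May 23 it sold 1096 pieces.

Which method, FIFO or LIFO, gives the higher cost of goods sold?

LIFO

FIFO COGS: 113 @ $18.90 + 210 @ $19.85 + 374 @ $21.20 + 348 @ $20.45 + 51 @ $22.20 = $22,481.80
LIFO COGS: 147 @ $32.65 + 56 @ $24.75 + 124 @ $21.80 + 103 @ $22.20 + 348 @ $20.45 + 318 @ $21.20 = $25,033.55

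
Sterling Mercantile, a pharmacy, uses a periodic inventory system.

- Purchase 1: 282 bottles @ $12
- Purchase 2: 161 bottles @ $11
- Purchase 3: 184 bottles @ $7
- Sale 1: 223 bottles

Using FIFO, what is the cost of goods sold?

COGS = $2,676

Sale 1 (223) [FIFO — oldest first]: 223 @ $12 = $2,676
Ending inventory: 59 @ $12 + 161 @ $11 + 184 @ $7 = $3,767
Check: goods available $6,443 = COGS $2,676 + ending $3,767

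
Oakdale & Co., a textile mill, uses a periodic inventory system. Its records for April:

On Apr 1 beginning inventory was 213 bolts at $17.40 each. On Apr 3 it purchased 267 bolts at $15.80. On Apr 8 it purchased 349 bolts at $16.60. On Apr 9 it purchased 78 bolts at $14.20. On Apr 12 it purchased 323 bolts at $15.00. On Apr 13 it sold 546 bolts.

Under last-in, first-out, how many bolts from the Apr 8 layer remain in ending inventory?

204

Apr 13, 546 sold [LIFO — newest first]: 323 @ $15.00 + 78 @ $14.20 + 145 @ $16.60 = $8,359.60
Ending inventory: 213 @ $17.40 + 267 @ $15.80 + 204 @ $16.60 = $11,311.20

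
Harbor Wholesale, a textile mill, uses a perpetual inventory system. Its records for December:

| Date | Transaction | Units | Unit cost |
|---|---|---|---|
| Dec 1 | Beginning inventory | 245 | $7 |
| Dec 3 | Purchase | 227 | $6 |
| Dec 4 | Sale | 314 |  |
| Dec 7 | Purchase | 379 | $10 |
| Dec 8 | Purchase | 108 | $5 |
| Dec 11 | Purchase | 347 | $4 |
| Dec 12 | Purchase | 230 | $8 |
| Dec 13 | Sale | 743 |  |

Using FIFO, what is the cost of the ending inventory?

Dec 4, 314 sold [FIFO — oldest first]: 245 @ $7 + 69 @ $6 = $2,129
Dec 13, 743 sold [FIFO — oldest first]: 158 @ $6 + 379 @ $10 + 108 @ $5 + 98 @ $4 = $5,670
Total COGS = $2,129 + $5,670 = $7,799
Ending inventory: 249 @ $4 + 230 @ $8 = $2,836

Ending inventory = $2,836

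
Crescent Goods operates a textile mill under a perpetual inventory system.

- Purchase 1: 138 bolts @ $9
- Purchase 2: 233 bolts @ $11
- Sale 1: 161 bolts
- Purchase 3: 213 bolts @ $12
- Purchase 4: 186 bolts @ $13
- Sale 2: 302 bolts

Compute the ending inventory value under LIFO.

Sale 1 (161) [LIFO — newest first]: 161 @ $11 = $1,771
Sale 2 (302) [LIFO — newest first]: 186 @ $13 + 116 @ $12 = $3,810
Total COGS = $1,771 + $3,810 = $5,581
Ending inventory: 138 @ $9 + 72 @ $11 + 97 @ $12 = $3,198
Check: goods available $8,779 = COGS $5,581 + ending $3,198

Ending inventory = $3,198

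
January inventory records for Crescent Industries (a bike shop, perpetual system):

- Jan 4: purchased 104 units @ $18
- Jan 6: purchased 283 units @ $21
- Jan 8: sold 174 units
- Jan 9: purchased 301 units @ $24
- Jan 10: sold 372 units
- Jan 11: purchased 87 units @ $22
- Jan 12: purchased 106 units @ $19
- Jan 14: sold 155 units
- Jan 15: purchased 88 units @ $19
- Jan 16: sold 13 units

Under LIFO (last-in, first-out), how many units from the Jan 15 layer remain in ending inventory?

Jan 8, 174 sold [LIFO — newest first]: 174 @ $21 = $3,654
Jan 10, 372 sold [LIFO — newest first]: 301 @ $24 + 71 @ $21 = $8,715
Jan 14, 155 sold [LIFO — newest first]: 106 @ $19 + 49 @ $22 = $3,092
Jan 16, 13 sold [LIFO — newest first]: 13 @ $19 = $247
Total COGS = $3,654 + $8,715 + $3,092 + $247 = $15,708
Ending inventory: 104 @ $18 + 38 @ $21 + 38 @ $22 + 75 @ $19 = $4,931

75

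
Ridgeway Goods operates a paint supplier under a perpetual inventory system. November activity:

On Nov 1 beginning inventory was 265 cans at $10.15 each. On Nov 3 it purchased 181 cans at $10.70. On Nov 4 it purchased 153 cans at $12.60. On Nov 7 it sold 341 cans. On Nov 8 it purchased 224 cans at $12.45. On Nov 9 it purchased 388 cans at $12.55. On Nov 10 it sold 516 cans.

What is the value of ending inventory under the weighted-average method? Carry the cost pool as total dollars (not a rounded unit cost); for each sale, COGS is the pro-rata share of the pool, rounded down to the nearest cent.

Ending inventory = $4,264.79

After Nov 1: 265 on hand, pool $2,689.75 (≈ $10.1500 each)
After Nov 3: 446 on hand, pool $4,626.45 (≈ $10.3732 each)
After Nov 4: 599 on hand, pool $6,554.25 (≈ $10.9420 each)
Nov 7, sell 341: 341/599 × $6,554.25 → $3,731.21
After Nov 8: 482 on hand, pool $5,611.84 (≈ $11.6428 each)
After Nov 9: 870 on hand, pool $10,481.24 (≈ $12.0474 each)
Nov 10, sell 516: 516/870 × $10,481.24 → $6,216.45
Total COGS = $3,731.21 + $6,216.45 = $9,947.66
Ending inventory (cost pool remaining) = $4,264.79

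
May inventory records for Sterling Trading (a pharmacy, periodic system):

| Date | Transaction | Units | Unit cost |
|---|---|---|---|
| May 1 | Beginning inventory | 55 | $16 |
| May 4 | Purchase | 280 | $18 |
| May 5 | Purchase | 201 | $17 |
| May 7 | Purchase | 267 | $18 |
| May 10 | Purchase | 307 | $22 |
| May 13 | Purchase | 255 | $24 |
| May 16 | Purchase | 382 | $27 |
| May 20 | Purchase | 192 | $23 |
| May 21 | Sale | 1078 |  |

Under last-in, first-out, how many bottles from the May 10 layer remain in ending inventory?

58

May 21, 1078 sold [LIFO — newest first]: 192 @ $23 + 382 @ $27 + 255 @ $24 + 249 @ $22 = $26,328
Ending inventory: 55 @ $16 + 280 @ $18 + 201 @ $17 + 267 @ $18 + 58 @ $22 = $15,419
Check: goods available $41,747 = COGS $26,328 + ending $15,419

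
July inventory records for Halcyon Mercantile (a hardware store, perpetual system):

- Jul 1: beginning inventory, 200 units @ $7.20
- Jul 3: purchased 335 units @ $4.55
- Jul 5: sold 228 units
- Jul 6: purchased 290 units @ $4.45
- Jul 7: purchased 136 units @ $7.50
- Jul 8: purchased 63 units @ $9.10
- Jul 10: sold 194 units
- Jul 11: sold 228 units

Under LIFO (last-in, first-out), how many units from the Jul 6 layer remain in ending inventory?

67

Jul 5, 228 sold [LIFO — newest first]: 228 @ $4.55 = $1,037.40
Jul 10, 194 sold [LIFO — newest first]: 63 @ $9.10 + 131 @ $7.50 = $1,555.80
Jul 11, 228 sold [LIFO — newest first]: 5 @ $7.50 + 223 @ $4.45 = $1,029.85
Total COGS = $1,037.40 + $1,555.80 + $1,029.85 = $3,623.05
Ending inventory: 200 @ $7.20 + 107 @ $4.55 + 67 @ $4.45 = $2,225.00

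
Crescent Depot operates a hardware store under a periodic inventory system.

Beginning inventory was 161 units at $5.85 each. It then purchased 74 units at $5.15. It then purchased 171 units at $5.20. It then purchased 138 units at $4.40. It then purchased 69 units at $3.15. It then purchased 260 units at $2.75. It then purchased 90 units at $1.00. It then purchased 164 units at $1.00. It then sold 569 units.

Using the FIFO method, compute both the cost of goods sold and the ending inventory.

COGS = $2,898.10; ending inventory = $1,107.60

Sale 1 (569) [FIFO — oldest first]: 161 @ $5.85 + 74 @ $5.15 + 171 @ $5.20 + 138 @ $4.40 + 25 @ $3.15 = $2,898.10
Ending inventory: 44 @ $3.15 + 260 @ $2.75 + 90 @ $1.00 + 164 @ $1.00 = $1,107.60
Check: goods available $4,005.70 = COGS $2,898.10 + ending $1,107.60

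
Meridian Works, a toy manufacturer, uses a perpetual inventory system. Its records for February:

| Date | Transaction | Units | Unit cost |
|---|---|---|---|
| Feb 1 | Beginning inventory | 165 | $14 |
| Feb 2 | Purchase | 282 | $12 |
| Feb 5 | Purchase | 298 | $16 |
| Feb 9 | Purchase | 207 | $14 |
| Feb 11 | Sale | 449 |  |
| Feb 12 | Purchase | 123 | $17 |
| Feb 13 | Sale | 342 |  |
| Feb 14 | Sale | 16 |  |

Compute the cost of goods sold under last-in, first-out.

COGS = $11,905

Feb 11, 449 sold [LIFO — newest first]: 207 @ $14 + 242 @ $16 = $6,770
Feb 13, 342 sold [LIFO — newest first]: 123 @ $17 + 56 @ $16 + 163 @ $12 = $4,943
Feb 14, 16 sold [LIFO — newest first]: 16 @ $12 = $192
Total COGS = $6,770 + $4,943 + $192 = $11,905
Ending inventory: 165 @ $14 + 103 @ $12 = $3,546
Check: goods available $15,451 = COGS $11,905 + ending $3,546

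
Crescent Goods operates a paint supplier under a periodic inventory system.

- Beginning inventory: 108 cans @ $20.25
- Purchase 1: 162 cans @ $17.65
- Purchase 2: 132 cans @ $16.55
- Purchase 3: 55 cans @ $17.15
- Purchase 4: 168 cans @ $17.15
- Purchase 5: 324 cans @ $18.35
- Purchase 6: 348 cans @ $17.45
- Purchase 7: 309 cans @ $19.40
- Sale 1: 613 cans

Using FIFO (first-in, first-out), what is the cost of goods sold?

COGS = $10,849.55

Sale 1 (613) [FIFO — oldest first]: 108 @ $20.25 + 162 @ $17.65 + 132 @ $16.55 + 55 @ $17.15 + 156 @ $17.15 = $10,849.55
Ending inventory: 12 @ $17.15 + 324 @ $18.35 + 348 @ $17.45 + 309 @ $19.40 = $18,218.40
Check: goods available $29,067.95 = COGS $10,849.55 + ending $18,218.40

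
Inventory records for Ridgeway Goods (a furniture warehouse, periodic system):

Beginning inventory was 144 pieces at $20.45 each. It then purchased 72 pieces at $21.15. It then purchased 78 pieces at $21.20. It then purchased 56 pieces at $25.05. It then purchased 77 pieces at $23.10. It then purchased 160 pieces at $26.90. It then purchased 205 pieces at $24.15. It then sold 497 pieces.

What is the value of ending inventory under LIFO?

Ending inventory = $6,146.25

Sale 1 (497) [LIFO — newest first]: 205 @ $24.15 + 160 @ $26.90 + 77 @ $23.10 + 55 @ $25.05 = $12,411.20
Ending inventory: 144 @ $20.45 + 72 @ $21.15 + 78 @ $21.20 + 1 @ $25.05 = $6,146.25
Check: goods available $18,557.45 = COGS $12,411.20 + ending $6,146.25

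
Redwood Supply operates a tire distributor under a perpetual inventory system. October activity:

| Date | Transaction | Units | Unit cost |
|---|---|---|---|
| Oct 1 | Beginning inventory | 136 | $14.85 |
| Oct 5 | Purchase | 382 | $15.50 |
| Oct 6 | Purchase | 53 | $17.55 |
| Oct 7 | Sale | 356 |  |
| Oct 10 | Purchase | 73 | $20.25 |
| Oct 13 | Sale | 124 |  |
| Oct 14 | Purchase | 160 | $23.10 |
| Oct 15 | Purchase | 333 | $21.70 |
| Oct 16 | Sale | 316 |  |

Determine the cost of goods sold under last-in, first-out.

COGS = $14,752.60

Oct 7, 356 sold [LIFO — newest first]: 53 @ $17.55 + 303 @ $15.50 = $5,626.65
Oct 13, 124 sold [LIFO — newest first]: 73 @ $20.25 + 51 @ $15.50 = $2,268.75
Oct 16, 316 sold [LIFO — newest first]: 316 @ $21.70 = $6,857.20
Total COGS = $5,626.65 + $2,268.75 + $6,857.20 = $14,752.60
Ending inventory: 136 @ $14.85 + 28 @ $15.50 + 160 @ $23.10 + 17 @ $21.70 = $6,518.50
Check: goods available $21,271.10 = COGS $14,752.60 + ending $6,518.50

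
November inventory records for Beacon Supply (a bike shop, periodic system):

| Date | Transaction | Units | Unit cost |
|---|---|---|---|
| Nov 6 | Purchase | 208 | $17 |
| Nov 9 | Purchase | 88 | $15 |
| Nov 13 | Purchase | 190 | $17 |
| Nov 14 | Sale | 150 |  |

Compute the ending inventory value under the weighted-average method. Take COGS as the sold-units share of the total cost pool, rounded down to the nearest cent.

Nov 14, sell 150: 150/486 × $8,086.00 → $2,495.67
Ending inventory (cost pool remaining) = $5,590.33

Ending inventory = $5,590.33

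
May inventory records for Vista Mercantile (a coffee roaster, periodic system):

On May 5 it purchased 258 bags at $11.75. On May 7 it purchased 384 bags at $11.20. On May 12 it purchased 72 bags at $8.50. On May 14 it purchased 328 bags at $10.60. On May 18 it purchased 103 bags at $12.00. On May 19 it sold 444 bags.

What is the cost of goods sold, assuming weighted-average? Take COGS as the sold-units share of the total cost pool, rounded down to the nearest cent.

COGS = $4,908.08

May 19, sell 444: 444/1145 × $12,657.10 → $4,908.08
Ending inventory (cost pool remaining) = $7,749.02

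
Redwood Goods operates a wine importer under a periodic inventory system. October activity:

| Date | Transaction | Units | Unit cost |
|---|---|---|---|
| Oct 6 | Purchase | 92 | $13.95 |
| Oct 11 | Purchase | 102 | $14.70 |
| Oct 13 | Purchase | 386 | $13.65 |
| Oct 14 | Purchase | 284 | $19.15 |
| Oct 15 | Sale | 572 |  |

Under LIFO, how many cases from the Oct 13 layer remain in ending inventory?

98

Oct 15, 572 sold [LIFO — newest first]: 284 @ $19.15 + 288 @ $13.65 = $9,369.80
Ending inventory: 92 @ $13.95 + 102 @ $14.70 + 98 @ $13.65 = $4,120.50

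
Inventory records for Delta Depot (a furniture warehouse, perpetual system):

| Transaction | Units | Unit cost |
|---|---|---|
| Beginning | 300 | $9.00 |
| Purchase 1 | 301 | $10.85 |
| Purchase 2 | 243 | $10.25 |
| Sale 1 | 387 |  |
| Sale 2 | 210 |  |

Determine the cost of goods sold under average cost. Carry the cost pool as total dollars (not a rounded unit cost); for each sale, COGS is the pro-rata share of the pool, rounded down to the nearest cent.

COGS = $5,981.74

After Beginning: 300 on hand, pool $2,700.00 (≈ $9.0000 each)
After Purchase 1: 601 on hand, pool $5,965.85 (≈ $9.9265 each)
After Purchase 2: 844 on hand, pool $8,456.60 (≈ $10.0197 each)
Sale 1, sell 387: 387/844 × $8,456.60 → $3,877.61
Sale 2, sell 210: 210/457 × $4,578.99 → $2,104.13
Total COGS = $3,877.61 + $2,104.13 = $5,981.74
Ending inventory (cost pool remaining) = $2,474.86
Check: goods available $8,456.60 = COGS $5,981.74 + ending $2,474.86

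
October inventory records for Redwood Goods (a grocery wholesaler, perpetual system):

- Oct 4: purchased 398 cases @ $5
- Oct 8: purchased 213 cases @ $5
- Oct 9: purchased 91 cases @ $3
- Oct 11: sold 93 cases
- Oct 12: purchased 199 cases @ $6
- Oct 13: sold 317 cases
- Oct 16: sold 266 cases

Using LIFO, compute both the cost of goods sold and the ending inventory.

Oct 11, 93 sold [LIFO — newest first]: 91 @ $3 + 2 @ $5 = $283
Oct 13, 317 sold [LIFO — newest first]: 199 @ $6 + 118 @ $5 = $1,784
Oct 16, 266 sold [LIFO — newest first]: 93 @ $5 + 173 @ $5 = $1,330
Total COGS = $283 + $1,784 + $1,330 = $3,397
Ending inventory: 225 @ $5 = $1,125

COGS = $3,397; ending inventory = $1,125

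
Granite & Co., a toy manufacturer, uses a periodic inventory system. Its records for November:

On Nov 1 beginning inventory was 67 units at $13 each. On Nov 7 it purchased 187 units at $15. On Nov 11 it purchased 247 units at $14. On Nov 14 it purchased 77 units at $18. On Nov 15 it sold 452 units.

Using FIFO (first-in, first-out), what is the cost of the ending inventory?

Nov 15, 452 sold [FIFO — oldest first]: 67 @ $13 + 187 @ $15 + 198 @ $14 = $6,448
Ending inventory: 49 @ $14 + 77 @ $18 = $2,072
Check: goods available $8,520 = COGS $6,448 + ending $2,072

Ending inventory = $2,072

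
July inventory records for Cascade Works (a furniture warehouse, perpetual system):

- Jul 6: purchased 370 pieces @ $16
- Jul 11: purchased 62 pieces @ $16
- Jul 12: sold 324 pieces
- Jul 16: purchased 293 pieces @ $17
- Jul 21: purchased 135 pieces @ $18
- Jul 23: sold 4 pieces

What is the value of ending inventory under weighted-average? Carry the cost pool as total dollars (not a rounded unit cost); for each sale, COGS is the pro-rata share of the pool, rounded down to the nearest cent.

Ending inventory = $9,070.80

After Jul 6: 370 on hand, pool $5,920.00 (≈ $16.0000 each)
After Jul 11: 432 on hand, pool $6,912.00 (≈ $16.0000 each)
Jul 12, sell 324: 324/432 × $6,912.00 → $5,184.00
After Jul 16: 401 on hand, pool $6,709.00 (≈ $16.7307 each)
After Jul 21: 536 on hand, pool $9,139.00 (≈ $17.0504 each)
Jul 23, sell 4: 4/536 × $9,139.00 → $68.20
Total COGS = $5,184.00 + $68.20 = $5,252.20
Ending inventory (cost pool remaining) = $9,070.80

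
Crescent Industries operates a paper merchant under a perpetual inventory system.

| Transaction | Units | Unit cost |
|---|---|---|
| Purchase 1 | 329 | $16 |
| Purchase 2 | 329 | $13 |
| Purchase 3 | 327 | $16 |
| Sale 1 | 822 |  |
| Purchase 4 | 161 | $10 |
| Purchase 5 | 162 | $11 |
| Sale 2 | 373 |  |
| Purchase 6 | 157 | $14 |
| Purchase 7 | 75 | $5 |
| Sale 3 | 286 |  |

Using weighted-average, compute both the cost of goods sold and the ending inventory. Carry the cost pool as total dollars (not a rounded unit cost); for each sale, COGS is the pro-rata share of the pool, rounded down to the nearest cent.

After Purchase 1: 329 on hand, pool $5,264.00 (≈ $16.0000 each)
After Purchase 2: 658 on hand, pool $9,541.00 (≈ $14.5000 each)
After Purchase 3: 985 on hand, pool $14,773.00 (≈ $14.9980 each)
Sale 1, sell 822: 822/985 × $14,773.00 → $12,328.33
After Purchase 4: 324 on hand, pool $4,054.67 (≈ $12.5144 each)
After Purchase 5: 486 on hand, pool $5,836.67 (≈ $12.0096 each)
Sale 2, sell 373: 373/486 × $5,836.67 → $4,479.58
After Purchase 6: 270 on hand, pool $3,555.09 (≈ $13.1670 each)
After Purchase 7: 345 on hand, pool $3,930.09 (≈ $11.3916 each)
Sale 3, sell 286: 286/345 × $3,930.09 → $3,257.98
Total COGS = $12,328.33 + $4,479.58 + $3,257.98 = $20,065.89
Ending inventory (cost pool remaining) = $672.11
Check: goods available $20,738.00 = COGS $20,065.89 + ending $672.11

COGS = $20,065.89; ending inventory = $672.11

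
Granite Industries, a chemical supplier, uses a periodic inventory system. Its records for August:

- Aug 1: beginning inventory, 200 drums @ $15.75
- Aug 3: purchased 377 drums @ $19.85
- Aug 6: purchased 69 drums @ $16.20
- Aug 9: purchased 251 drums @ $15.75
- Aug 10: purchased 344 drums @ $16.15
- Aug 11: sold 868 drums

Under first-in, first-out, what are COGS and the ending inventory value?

Aug 11, 868 sold [FIFO — oldest first]: 200 @ $15.75 + 377 @ $19.85 + 69 @ $16.20 + 222 @ $15.75 = $15,247.75
Ending inventory: 29 @ $15.75 + 344 @ $16.15 = $6,012.35
Check: goods available $21,260.10 = COGS $15,247.75 + ending $6,012.35

COGS = $15,247.75; ending inventory = $6,012.35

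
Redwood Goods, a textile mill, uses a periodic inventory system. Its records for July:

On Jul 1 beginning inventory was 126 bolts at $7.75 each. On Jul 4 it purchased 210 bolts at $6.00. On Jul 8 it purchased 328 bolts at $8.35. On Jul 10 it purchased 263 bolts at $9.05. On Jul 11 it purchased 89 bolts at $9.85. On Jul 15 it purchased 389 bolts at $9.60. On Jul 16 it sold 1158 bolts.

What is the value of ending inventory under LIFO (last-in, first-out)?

Ending inventory = $1,702.50

Jul 16, 1158 sold [LIFO — newest first]: 389 @ $9.60 + 89 @ $9.85 + 263 @ $9.05 + 328 @ $8.35 + 89 @ $6.00 = $10,264.00
Ending inventory: 126 @ $7.75 + 121 @ $6.00 = $1,702.50
Check: goods available $11,966.50 = COGS $10,264.00 + ending $1,702.50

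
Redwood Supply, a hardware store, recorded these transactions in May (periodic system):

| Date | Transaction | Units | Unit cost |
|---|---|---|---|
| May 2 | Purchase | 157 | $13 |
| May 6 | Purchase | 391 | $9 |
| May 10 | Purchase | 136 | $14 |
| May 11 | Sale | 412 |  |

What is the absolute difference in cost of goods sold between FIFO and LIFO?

$52

FIFO COGS: 157 @ $13 + 255 @ $9 = $4,336
LIFO COGS: 136 @ $14 + 276 @ $9 = $4,388
Difference = |$4,336 − $4,388| = $52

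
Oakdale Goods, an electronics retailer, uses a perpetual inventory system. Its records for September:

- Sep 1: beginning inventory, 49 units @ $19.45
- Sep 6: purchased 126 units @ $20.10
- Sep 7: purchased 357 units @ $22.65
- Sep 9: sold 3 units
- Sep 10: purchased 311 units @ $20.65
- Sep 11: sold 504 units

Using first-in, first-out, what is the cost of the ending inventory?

Ending inventory = $6,988.40

Sep 9, 3 sold [FIFO — oldest first]: 3 @ $19.45 = $58.35
Sep 11, 504 sold [FIFO — oldest first]: 46 @ $19.45 + 126 @ $20.10 + 332 @ $22.65 = $10,947.10
Total COGS = $58.35 + $10,947.10 = $11,005.45
Ending inventory: 25 @ $22.65 + 311 @ $20.65 = $6,988.40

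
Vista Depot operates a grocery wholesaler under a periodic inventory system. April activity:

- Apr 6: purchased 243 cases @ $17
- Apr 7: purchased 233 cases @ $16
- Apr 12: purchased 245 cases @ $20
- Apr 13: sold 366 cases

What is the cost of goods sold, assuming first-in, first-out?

COGS = $6,099

Apr 13, 366 sold [FIFO — oldest first]: 243 @ $17 + 123 @ $16 = $6,099
Ending inventory: 110 @ $16 + 245 @ $20 = $6,660
Check: goods available $12,759 = COGS $6,099 + ending $6,660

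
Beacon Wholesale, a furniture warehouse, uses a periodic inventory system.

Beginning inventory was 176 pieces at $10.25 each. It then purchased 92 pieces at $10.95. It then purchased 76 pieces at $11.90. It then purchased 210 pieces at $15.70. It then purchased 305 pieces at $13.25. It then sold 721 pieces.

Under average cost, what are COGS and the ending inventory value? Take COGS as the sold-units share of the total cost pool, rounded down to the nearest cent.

Sale 1, sell 721: 721/859 × $11,054.05 → $9,278.19
Ending inventory (cost pool remaining) = $1,775.86

COGS = $9,278.19; ending inventory = $1,775.86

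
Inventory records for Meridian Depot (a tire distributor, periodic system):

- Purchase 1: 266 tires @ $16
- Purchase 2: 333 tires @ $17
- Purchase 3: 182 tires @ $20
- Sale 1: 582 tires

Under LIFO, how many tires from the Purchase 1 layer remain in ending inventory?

199

Sale 1 (582) [LIFO — newest first]: 182 @ $20 + 333 @ $17 + 67 @ $16 = $10,373
Ending inventory: 199 @ $16 = $3,184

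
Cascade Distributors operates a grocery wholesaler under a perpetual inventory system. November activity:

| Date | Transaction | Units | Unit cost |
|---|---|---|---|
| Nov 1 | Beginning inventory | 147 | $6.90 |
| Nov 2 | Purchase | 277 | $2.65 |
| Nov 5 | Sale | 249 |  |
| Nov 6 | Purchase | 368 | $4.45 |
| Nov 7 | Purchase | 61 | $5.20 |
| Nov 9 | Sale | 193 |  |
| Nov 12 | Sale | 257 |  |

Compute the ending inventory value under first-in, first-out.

Ending inventory = $731.05

Nov 5, 249 sold [FIFO — oldest first]: 147 @ $6.90 + 102 @ $2.65 = $1,284.60
Nov 9, 193 sold [FIFO — oldest first]: 175 @ $2.65 + 18 @ $4.45 = $543.85
Nov 12, 257 sold [FIFO — oldest first]: 257 @ $4.45 = $1,143.65
Total COGS = $1,284.60 + $543.85 + $1,143.65 = $2,972.10
Ending inventory: 93 @ $4.45 + 61 @ $5.20 = $731.05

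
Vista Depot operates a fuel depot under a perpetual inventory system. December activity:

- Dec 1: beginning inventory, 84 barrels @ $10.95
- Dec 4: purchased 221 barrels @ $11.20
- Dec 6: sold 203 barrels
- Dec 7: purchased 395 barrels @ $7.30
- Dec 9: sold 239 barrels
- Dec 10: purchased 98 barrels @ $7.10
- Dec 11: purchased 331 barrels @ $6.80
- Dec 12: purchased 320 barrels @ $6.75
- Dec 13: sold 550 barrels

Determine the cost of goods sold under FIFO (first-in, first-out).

Dec 6, 203 sold [FIFO — oldest first]: 84 @ $10.95 + 119 @ $11.20 = $2,252.60
Dec 9, 239 sold [FIFO — oldest first]: 102 @ $11.20 + 137 @ $7.30 = $2,142.50
Dec 13, 550 sold [FIFO — oldest first]: 258 @ $7.30 + 98 @ $7.10 + 194 @ $6.80 = $3,898.40
Total COGS = $2,252.60 + $2,142.50 + $3,898.40 = $8,293.50
Ending inventory: 137 @ $6.80 + 320 @ $6.75 = $3,091.60

COGS = $8,293.50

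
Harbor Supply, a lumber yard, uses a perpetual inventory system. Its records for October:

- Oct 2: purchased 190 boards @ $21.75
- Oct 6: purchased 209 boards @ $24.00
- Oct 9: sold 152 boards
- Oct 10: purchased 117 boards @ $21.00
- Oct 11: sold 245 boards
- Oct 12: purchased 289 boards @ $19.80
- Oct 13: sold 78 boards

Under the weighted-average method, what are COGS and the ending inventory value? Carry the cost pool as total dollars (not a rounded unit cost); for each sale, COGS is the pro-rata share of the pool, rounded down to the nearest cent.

COGS = $10,552.23; ending inventory = $6,775.47

After Oct 2: 190 on hand, pool $4,132.50 (≈ $21.7500 each)
After Oct 6: 399 on hand, pool $9,148.50 (≈ $22.9286 each)
Oct 9, sell 152: 152/399 × $9,148.50 → $3,485.14
After Oct 10: 364 on hand, pool $8,120.36 (≈ $22.3087 each)
Oct 11, sell 245: 245/364 × $8,120.36 → $5,465.62
After Oct 12: 408 on hand, pool $8,376.94 (≈ $20.5317 each)
Oct 13, sell 78: 78/408 × $8,376.94 → $1,601.47
Total COGS = $3,485.14 + $5,465.62 + $1,601.47 = $10,552.23
Ending inventory (cost pool remaining) = $6,775.47
Check: goods available $17,327.70 = COGS $10,552.23 + ending $6,775.47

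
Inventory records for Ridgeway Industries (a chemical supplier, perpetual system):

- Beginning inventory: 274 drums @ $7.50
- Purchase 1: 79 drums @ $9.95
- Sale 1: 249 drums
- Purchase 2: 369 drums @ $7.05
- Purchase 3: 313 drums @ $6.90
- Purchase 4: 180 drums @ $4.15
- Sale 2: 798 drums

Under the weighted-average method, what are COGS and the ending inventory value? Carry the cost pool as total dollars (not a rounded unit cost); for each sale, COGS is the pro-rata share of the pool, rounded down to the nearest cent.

After Beginning: 274 on hand, pool $2,055.00 (≈ $7.5000 each)
After Purchase 1: 353 on hand, pool $2,841.05 (≈ $8.0483 each)
Sale 1, sell 249: 249/353 × $2,841.05 → $2,004.02
After Purchase 2: 473 on hand, pool $3,438.48 (≈ $7.2695 each)
After Purchase 3: 786 on hand, pool $5,598.18 (≈ $7.1224 each)
After Purchase 4: 966 on hand, pool $6,345.18 (≈ $6.5685 each)
Sale 2, sell 798: 798/966 × $6,345.18 → $5,241.67
Total COGS = $2,004.02 + $5,241.67 = $7,245.69
Ending inventory (cost pool remaining) = $1,103.51
Check: goods available $8,349.20 = COGS $7,245.69 + ending $1,103.51

COGS = $7,245.69; ending inventory = $1,103.51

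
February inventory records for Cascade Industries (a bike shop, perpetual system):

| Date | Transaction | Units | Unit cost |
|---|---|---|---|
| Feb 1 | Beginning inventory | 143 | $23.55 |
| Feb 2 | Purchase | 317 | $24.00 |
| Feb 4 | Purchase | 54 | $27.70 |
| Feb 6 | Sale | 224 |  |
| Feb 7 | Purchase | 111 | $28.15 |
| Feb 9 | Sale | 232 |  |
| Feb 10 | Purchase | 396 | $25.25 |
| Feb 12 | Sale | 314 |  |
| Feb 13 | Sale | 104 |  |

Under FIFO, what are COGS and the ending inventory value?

Feb 6, 224 sold [FIFO — oldest first]: 143 @ $23.55 + 81 @ $24.00 = $5,311.65
Feb 9, 232 sold [FIFO — oldest first]: 232 @ $24.00 = $5,568.00
Feb 12, 314 sold [FIFO — oldest first]: 4 @ $24.00 + 54 @ $27.70 + 111 @ $28.15 + 145 @ $25.25 = $8,377.70
Feb 13, 104 sold [FIFO — oldest first]: 104 @ $25.25 = $2,626.00
Total COGS = $5,311.65 + $5,568.00 + $8,377.70 + $2,626.00 = $21,883.35
Ending inventory: 147 @ $25.25 = $3,711.75
Check: goods available $25,595.10 = COGS $21,883.35 + ending $3,711.75

COGS = $21,883.35; ending inventory = $3,711.75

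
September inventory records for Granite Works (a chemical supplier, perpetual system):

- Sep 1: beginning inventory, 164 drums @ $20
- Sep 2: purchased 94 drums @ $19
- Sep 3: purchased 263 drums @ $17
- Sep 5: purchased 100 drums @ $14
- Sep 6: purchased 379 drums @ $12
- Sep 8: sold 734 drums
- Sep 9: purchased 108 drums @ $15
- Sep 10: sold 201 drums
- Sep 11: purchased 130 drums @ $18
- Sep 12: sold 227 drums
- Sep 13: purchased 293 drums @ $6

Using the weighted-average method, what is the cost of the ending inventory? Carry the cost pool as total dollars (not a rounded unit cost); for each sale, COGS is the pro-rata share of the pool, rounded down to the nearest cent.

After Sep 1: 164 on hand, pool $3,280.00 (≈ $20.0000 each)
After Sep 2: 258 on hand, pool $5,066.00 (≈ $19.6357 each)
After Sep 3: 521 on hand, pool $9,537.00 (≈ $18.3052 each)
After Sep 5: 621 on hand, pool $10,937.00 (≈ $17.6119 each)
After Sep 6: 1000 on hand, pool $15,485.00 (≈ $15.4850 each)
Sep 8, sell 734: 734/1000 × $15,485.00 → $11,365.99
After Sep 9: 374 on hand, pool $5,739.01 (≈ $15.3449 each)
Sep 10, sell 201: 201/374 × $5,739.01 → $3,084.33
After Sep 11: 303 on hand, pool $4,994.68 (≈ $16.4841 each)
Sep 12, sell 227: 227/303 × $4,994.68 → $3,741.88
After Sep 13: 369 on hand, pool $3,010.80 (≈ $8.1593 each)
Total COGS = $11,365.99 + $3,084.33 + $3,741.88 = $18,192.20
Ending inventory (cost pool remaining) = $3,010.80

Ending inventory = $3,010.80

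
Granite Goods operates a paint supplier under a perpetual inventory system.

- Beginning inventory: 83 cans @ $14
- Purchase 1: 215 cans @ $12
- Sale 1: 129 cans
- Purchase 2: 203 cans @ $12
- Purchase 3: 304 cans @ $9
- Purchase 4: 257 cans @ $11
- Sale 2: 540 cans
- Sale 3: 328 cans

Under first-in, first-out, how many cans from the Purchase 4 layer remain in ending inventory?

65

Sale 1 (129) [FIFO — oldest first]: 83 @ $14 + 46 @ $12 = $1,714
Sale 2 (540) [FIFO — oldest first]: 169 @ $12 + 203 @ $12 + 168 @ $9 = $5,976
Sale 3 (328) [FIFO — oldest first]: 136 @ $9 + 192 @ $11 = $3,336
Total COGS = $1,714 + $5,976 + $3,336 = $11,026
Ending inventory: 65 @ $11 = $715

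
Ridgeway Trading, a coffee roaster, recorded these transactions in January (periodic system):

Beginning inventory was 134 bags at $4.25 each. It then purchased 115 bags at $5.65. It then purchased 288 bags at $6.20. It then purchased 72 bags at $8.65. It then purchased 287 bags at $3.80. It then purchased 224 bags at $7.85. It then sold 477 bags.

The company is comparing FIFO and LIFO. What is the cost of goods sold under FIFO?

FIFO COGS: 134 @ $4.25 + 115 @ $5.65 + 228 @ $6.20 = $2,632.85
LIFO COGS: 224 @ $7.85 + 253 @ $3.80 = $2,719.80

COGS = $2,632.85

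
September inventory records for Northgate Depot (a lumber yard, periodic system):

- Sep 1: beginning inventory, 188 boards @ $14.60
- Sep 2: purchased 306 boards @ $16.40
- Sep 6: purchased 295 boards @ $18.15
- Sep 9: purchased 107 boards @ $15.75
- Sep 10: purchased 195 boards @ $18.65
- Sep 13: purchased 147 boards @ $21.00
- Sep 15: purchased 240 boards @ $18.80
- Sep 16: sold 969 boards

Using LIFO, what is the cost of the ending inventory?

Sep 16, 969 sold [LIFO — newest first]: 240 @ $18.80 + 147 @ $21.00 + 195 @ $18.65 + 107 @ $15.75 + 280 @ $18.15 = $18,003.00
Ending inventory: 188 @ $14.60 + 306 @ $16.40 + 15 @ $18.15 = $8,035.45
Check: goods available $26,038.45 = COGS $18,003.00 + ending $8,035.45

Ending inventory = $8,035.45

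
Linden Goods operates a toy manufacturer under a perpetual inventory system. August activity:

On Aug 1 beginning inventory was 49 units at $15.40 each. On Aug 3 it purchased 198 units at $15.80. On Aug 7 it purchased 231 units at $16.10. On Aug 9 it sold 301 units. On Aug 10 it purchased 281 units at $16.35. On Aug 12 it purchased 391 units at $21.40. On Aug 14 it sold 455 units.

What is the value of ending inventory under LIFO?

Aug 9, 301 sold [LIFO — newest first]: 231 @ $16.10 + 70 @ $15.80 = $4,825.10
Aug 14, 455 sold [LIFO — newest first]: 391 @ $21.40 + 64 @ $16.35 = $9,413.80
Total COGS = $4,825.10 + $9,413.80 = $14,238.90
Ending inventory: 49 @ $15.40 + 128 @ $15.80 + 217 @ $16.35 = $6,324.95
Check: goods available $20,563.85 = COGS $14,238.90 + ending $6,324.95

Ending inventory = $6,324.95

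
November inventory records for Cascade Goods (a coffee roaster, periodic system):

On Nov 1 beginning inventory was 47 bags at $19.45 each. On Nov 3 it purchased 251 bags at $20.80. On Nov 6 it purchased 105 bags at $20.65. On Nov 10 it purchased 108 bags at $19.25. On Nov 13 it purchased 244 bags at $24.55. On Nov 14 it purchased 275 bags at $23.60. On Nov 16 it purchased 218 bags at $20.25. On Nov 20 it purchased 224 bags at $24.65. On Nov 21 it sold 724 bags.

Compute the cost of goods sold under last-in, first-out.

Nov 21, 724 sold [LIFO — newest first]: 224 @ $24.65 + 218 @ $20.25 + 275 @ $23.60 + 7 @ $24.55 = $16,597.95
Ending inventory: 47 @ $19.45 + 251 @ $20.80 + 105 @ $20.65 + 108 @ $19.25 + 237 @ $24.55 = $16,200.55

COGS = $16,597.95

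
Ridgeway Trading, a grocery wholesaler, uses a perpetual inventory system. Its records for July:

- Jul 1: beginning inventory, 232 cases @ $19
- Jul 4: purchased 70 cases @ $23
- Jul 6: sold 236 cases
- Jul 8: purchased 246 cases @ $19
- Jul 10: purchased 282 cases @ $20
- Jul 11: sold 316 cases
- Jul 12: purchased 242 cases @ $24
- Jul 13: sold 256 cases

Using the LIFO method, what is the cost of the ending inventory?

Ending inventory = $5,016

Jul 6, 236 sold [LIFO — newest first]: 70 @ $23 + 166 @ $19 = $4,764
Jul 11, 316 sold [LIFO — newest first]: 282 @ $20 + 34 @ $19 = $6,286
Jul 13, 256 sold [LIFO — newest first]: 242 @ $24 + 14 @ $19 = $6,074
Total COGS = $4,764 + $6,286 + $6,074 = $17,124
Ending inventory: 66 @ $19 + 198 @ $19 = $5,016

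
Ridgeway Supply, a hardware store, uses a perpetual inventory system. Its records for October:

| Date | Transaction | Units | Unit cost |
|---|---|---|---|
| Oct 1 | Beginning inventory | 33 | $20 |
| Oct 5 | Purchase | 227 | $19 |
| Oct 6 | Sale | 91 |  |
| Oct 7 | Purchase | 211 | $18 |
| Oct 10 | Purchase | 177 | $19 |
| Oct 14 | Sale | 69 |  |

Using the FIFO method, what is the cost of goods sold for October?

Oct 6, 91 sold [FIFO — oldest first]: 33 @ $20 + 58 @ $19 = $1,762
Oct 14, 69 sold [FIFO — oldest first]: 69 @ $19 = $1,311
Total COGS = $1,762 + $1,311 = $3,073
Ending inventory: 100 @ $19 + 211 @ $18 + 177 @ $19 = $9,061

COGS = $3,073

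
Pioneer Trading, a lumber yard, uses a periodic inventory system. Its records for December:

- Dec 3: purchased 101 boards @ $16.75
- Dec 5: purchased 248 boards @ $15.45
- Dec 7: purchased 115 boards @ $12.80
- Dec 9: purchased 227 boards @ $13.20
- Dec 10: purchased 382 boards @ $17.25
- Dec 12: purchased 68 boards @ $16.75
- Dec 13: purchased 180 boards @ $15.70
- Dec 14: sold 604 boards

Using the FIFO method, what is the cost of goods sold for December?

COGS = $8,843.35

Dec 14, 604 sold [FIFO — oldest first]: 101 @ $16.75 + 248 @ $15.45 + 115 @ $12.80 + 140 @ $13.20 = $8,843.35
Ending inventory: 87 @ $13.20 + 382 @ $17.25 + 68 @ $16.75 + 180 @ $15.70 = $11,702.90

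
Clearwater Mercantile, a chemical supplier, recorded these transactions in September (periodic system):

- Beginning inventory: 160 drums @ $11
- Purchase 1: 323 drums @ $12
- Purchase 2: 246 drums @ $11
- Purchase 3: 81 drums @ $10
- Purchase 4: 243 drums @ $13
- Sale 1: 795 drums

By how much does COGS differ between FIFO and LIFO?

FIFO COGS: 160 @ $11 + 323 @ $12 + 246 @ $11 + 66 @ $10 = $9,002
LIFO COGS: 243 @ $13 + 81 @ $10 + 246 @ $11 + 225 @ $12 = $9,375
Difference = |$9,002 − $9,375| = $373

$373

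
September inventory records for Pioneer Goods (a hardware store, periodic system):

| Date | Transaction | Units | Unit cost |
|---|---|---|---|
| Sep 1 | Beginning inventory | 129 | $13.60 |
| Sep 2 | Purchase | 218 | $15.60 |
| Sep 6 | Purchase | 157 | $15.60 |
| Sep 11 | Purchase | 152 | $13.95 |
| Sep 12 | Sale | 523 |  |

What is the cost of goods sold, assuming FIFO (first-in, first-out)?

COGS = $7,869.45

Sep 12, 523 sold [FIFO — oldest first]: 129 @ $13.60 + 218 @ $15.60 + 157 @ $15.60 + 19 @ $13.95 = $7,869.45
Ending inventory: 133 @ $13.95 = $1,855.35
Check: goods available $9,724.80 = COGS $7,869.45 + ending $1,855.35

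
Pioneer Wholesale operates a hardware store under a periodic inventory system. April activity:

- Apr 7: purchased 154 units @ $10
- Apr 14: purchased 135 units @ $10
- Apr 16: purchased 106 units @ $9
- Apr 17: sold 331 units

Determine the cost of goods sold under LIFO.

COGS = $3,204

Apr 17, 331 sold [LIFO — newest first]: 106 @ $9 + 135 @ $10 + 90 @ $10 = $3,204
Ending inventory: 64 @ $10 = $640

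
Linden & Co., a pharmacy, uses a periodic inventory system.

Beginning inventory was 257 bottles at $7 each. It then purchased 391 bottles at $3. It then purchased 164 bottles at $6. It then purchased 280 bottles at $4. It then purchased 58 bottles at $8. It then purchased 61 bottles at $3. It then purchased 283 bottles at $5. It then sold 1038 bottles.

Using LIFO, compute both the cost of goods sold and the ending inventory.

COGS = $4,742; ending inventory = $2,396

Sale 1 (1038) [LIFO — newest first]: 283 @ $5 + 61 @ $3 + 58 @ $8 + 280 @ $4 + 164 @ $6 + 192 @ $3 = $4,742
Ending inventory: 257 @ $7 + 199 @ $3 = $2,396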